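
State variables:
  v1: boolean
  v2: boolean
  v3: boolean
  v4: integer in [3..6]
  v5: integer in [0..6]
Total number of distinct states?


State space = product of domain sizes of all variables.
Domain sizes:
  v1 (boolean): 2
  v2 (boolean): 2
  v3 (boolean): 2
  v4 (integer in [3..6]): 4
  v5 (integer in [0..6]): 7
Product = 2 * 2 * 2 * 4 * 7 = 224

224


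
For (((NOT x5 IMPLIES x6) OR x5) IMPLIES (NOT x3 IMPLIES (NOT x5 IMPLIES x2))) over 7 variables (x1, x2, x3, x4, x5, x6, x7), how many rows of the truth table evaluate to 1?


Formula: (((NOT x5 IMPLIES x6) OR x5) IMPLIES (NOT x3 IMPLIES (NOT x5 IMPLIES x2))) over 7 vars (128 rows)
Evaluate each row (x1, x2, x3, x4, x5, x6, x7 as bits, MSB first):
  row 0 [0000000]: (((NOT 0 IMPLIES 0) OR 0) IMPLIES (NOT 0 IMPLIES (NOT 0 IMPLIES 0))) -> 1
  row 1 [0000001]: (((NOT 0 IMPLIES 0) OR 0) IMPLIES (NOT 0 IMPLIES (NOT 0 IMPLIES 0))) -> 1
  row 2 [0000010]: (((NOT 0 IMPLIES 1) OR 0) IMPLIES (NOT 0 IMPLIES (NOT 0 IMPLIES 0))) -> 0
  row 3 [0000011]: (((NOT 0 IMPLIES 1) OR 0) IMPLIES (NOT 0 IMPLIES (NOT 0 IMPLIES 0))) -> 0
  row 4 [0000100]: (((NOT 1 IMPLIES 0) OR 1) IMPLIES (NOT 0 IMPLIES (NOT 1 IMPLIES 0))) -> 1
  (every remaining row is evaluated the same way; all 128 results are listed next)
Full result column, 8 rows per line (x1,x2,x3,x4 fixed per line; x5,x6,x7 runs 000..111 left to right):
  rows 0-7 [x1,x2,x3,x4=0000]: 11001111  (ones: 6)
  rows 8-15 [x1,x2,x3,x4=0001]: 11001111  (ones: 6)
  rows 16-23 [x1,x2,x3,x4=0010]: 11111111  (ones: 8)
  rows 24-31 [x1,x2,x3,x4=0011]: 11111111  (ones: 8)
  rows 32-39 [x1,x2,x3,x4=0100]: 11111111  (ones: 8)
  rows 40-47 [x1,x2,x3,x4=0101]: 11111111  (ones: 8)
  rows 48-55 [x1,x2,x3,x4=0110]: 11111111  (ones: 8)
  rows 56-63 [x1,x2,x3,x4=0111]: 11111111  (ones: 8)
  rows 64-71 [x1,x2,x3,x4=1000]: 11001111  (ones: 6)
  rows 72-79 [x1,x2,x3,x4=1001]: 11001111  (ones: 6)
  rows 80-87 [x1,x2,x3,x4=1010]: 11111111  (ones: 8)
  rows 88-95 [x1,x2,x3,x4=1011]: 11111111  (ones: 8)
  rows 96-103 [x1,x2,x3,x4=1100]: 11111111  (ones: 8)
  rows 104-111 [x1,x2,x3,x4=1101]: 11111111  (ones: 8)
  rows 112-119 [x1,x2,x3,x4=1110]: 11111111  (ones: 8)
  rows 120-127 [x1,x2,x3,x4=1111]: 11111111  (ones: 8)
Count of 1-rows = 6+6+8+8+8+8+8+8+6+6+8+8+8+8+8+8 = 120

120


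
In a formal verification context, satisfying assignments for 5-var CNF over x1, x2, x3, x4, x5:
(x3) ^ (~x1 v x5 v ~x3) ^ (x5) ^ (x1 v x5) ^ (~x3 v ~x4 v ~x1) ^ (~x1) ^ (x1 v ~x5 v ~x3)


CNF with 7 clauses over 5 vars (32 assignments).
An assignment satisfies CNF iff every clause has >=1 true literal.
Check each row (bits = x1,x2,x3,x4,x5; clause T/F shown):
  row 0 [00000]: clauses=FTFFTTT -> 0
  row 1 [00001]: clauses=FTTTTTT -> 0
  row 2 [00010]: clauses=FTFFTTT -> 0
  row 3 [00011]: clauses=FTTTTTT -> 0
  row 4 [00100]: clauses=TTFFTTT -> 0
  row 5 [00101]: clauses=TTTTTTF -> 0
  row 6 [00110]: clauses=TTFFTTT -> 0
  row 7 [00111]: clauses=TTTTTTF -> 0
  row 8 [01000]: clauses=FTFFTTT -> 0
  row 9 [01001]: clauses=FTTTTTT -> 0
  row 10 [01010]: clauses=FTFFTTT -> 0
  row 11 [01011]: clauses=FTTTTTT -> 0
  row 12 [01100]: clauses=TTFFTTT -> 0
  row 13 [01101]: clauses=TTTTTTF -> 0
  row 14 [01110]: clauses=TTFFTTT -> 0
  row 15 [01111]: clauses=TTTTTTF -> 0
  row 16 [10000]: clauses=FTFTTFT -> 0
  row 17 [10001]: clauses=FTTTTFT -> 0
  row 18 [10010]: clauses=FTFTTFT -> 0
  row 19 [10011]: clauses=FTTTTFT -> 0
  row 20 [10100]: clauses=TFFTTFT -> 0
  row 21 [10101]: clauses=TTTTTFT -> 0
  row 22 [10110]: clauses=TFFTFFT -> 0
  row 23 [10111]: clauses=TTTTFFT -> 0
  row 24 [11000]: clauses=FTFTTFT -> 0
  row 25 [11001]: clauses=FTTTTFT -> 0
  row 26 [11010]: clauses=FTFTTFT -> 0
  row 27 [11011]: clauses=FTTTTFT -> 0
  row 28 [11100]: clauses=TFFTTFT -> 0
  row 29 [11101]: clauses=TTTTTFT -> 0
  row 30 [11110]: clauses=TFFTFFT -> 0
  row 31 [11111]: clauses=TTTTFFT -> 0
Full result column, 8 rows per line (x1,x2 fixed per line; x3,x4,x5 runs 000..111 left to right):
  rows 0-7 [x1,x2=00]: 00000000  (ones: 0)
  rows 8-15 [x1,x2=01]: 00000000  (ones: 0)
  rows 16-23 [x1,x2=10]: 00000000  (ones: 0)
  rows 24-31 [x1,x2=11]: 00000000  (ones: 0)
Satisfying assignments = 0+0+0+0 = 0

0


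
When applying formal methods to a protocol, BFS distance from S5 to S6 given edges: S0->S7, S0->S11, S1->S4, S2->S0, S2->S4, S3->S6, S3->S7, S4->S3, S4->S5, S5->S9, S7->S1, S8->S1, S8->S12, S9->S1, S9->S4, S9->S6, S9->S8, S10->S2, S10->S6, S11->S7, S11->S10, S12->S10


BFS layer-by-layer from S5:
  dist 0: {S5}
  dist 1: {S9}
  dist 2: {S1, S4, S6, S8}
  -> S6 reached at distance 2
Shortest path length = 2

2


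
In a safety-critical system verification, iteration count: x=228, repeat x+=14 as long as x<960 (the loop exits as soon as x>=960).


Step 1: x goes from 228 toward 960 by 14; the body runs while x<960, so iterations = ceil((bound-start)/step)
Step 2: Distance=732
Step 3: ceil(732/14)=53

53


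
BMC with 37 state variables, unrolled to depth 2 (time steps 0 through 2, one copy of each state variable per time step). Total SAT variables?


BMC unrolls to depth k, creating one copy of each state var for steps 0..k.
Step count = 2 + 1 = 3 (steps 0 through 2)
Vars per step = 37
Total = 37 * 3 = 111

111


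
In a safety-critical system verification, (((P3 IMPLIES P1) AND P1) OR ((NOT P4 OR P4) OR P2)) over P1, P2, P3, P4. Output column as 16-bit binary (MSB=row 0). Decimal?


Formula: (((P3 IMPLIES P1) AND P1) OR ((NOT P4 OR P4) OR P2)) over P1, P2, P3, P4 (16 rows)
Evaluate each row (bits = P1,P2,P3,P4, MSB first):
  row 0 [0000]: (((0 IMPLIES 0) AND 0) OR ((NOT 0 OR 0) OR 0)) -> 1
  row 1 [0001]: (((0 IMPLIES 0) AND 0) OR ((NOT 1 OR 1) OR 0)) -> 1
  row 2 [0010]: (((1 IMPLIES 0) AND 0) OR ((NOT 0 OR 0) OR 0)) -> 1
  row 3 [0011]: (((1 IMPLIES 0) AND 0) OR ((NOT 1 OR 1) OR 0)) -> 1
  row 4 [0100]: (((0 IMPLIES 0) AND 0) OR ((NOT 0 OR 0) OR 1)) -> 1
  row 5 [0101]: (((0 IMPLIES 0) AND 0) OR ((NOT 1 OR 1) OR 1)) -> 1
  row 6 [0110]: (((1 IMPLIES 0) AND 0) OR ((NOT 0 OR 0) OR 1)) -> 1
  row 7 [0111]: (((1 IMPLIES 0) AND 0) OR ((NOT 1 OR 1) OR 1)) -> 1
  row 8 [1000]: (((0 IMPLIES 1) AND 1) OR ((NOT 0 OR 0) OR 0)) -> 1
  row 9 [1001]: (((0 IMPLIES 1) AND 1) OR ((NOT 1 OR 1) OR 0)) -> 1
  row 10 [1010]: (((1 IMPLIES 1) AND 1) OR ((NOT 0 OR 0) OR 0)) -> 1
  row 11 [1011]: (((1 IMPLIES 1) AND 1) OR ((NOT 1 OR 1) OR 0)) -> 1
  row 12 [1100]: (((0 IMPLIES 1) AND 1) OR ((NOT 0 OR 0) OR 1)) -> 1
  row 13 [1101]: (((0 IMPLIES 1) AND 1) OR ((NOT 1 OR 1) OR 1)) -> 1
  row 14 [1110]: (((1 IMPLIES 1) AND 1) OR ((NOT 0 OR 0) OR 1)) -> 1
  row 15 [1111]: (((1 IMPLIES 1) AND 1) OR ((NOT 1 OR 1) OR 1)) -> 1
Full result column, 4 rows per line (P1,P2 fixed per line; P3,P4 runs 00..11 left to right):
  rows 0-3 [P1,P2=00]: 1111  = hex F
  rows 4-7 [P1,P2=01]: 1111  = hex F
  rows 8-11 [P1,P2=10]: 1111  = hex F
  rows 12-15 [P1,P2=11]: 1111  = hex F
Output column (row 0 .. row 15) = 1111111111111111
Output column grouped in 4s = 1111 1111 1111 1111 = 0xFFFF
Convert to decimal digit by digit (value = value*16 + digit):
  F -> 15
  15*16 + 15 (F) = 255
  255*16 + 15 (F) = 4095
  4095*16 + 15 (F) = 65535
Decimal = 65535

65535


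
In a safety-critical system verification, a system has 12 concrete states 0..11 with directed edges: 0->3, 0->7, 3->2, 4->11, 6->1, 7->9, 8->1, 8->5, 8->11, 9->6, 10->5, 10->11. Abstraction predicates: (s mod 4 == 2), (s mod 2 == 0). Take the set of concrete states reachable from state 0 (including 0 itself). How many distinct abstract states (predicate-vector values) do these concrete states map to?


BFS from 0:
Concrete reachable: {0, 1, 2, 3, 6, 7, 9}
Abstract via predicates (s mod 4 == 2), (s mod 2 == 0):
  (0,0) <- {1, 3, 7, 9}
  (0,1) <- {0}
  (1,1) <- {2, 6}
Distinct abstract states = 3

3


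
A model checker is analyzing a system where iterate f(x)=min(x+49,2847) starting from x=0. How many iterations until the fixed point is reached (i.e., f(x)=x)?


Step 1: x=0, cap=2847, increment=49
Step 2: x grows by 49 each step until capped at 2847; fixed point is x=2847
Step 3: iterations = ceil(2847/49) = 59

59


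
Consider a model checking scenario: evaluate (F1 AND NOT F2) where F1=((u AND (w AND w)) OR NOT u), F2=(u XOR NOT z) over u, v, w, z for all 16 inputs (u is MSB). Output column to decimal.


F1 = ((u AND (w AND w)) OR NOT u)
F2 = (u XOR NOT z)
Counterexample to F1=>F2 is where F1=1 and F2=0.
Evaluate each row (bits = u,v,w,z, MSB first):
  row 0 [0000]: F1=1 F2=1 -> F1&~F2 -> 0
  row 1 [0001]: F1=1 F2=0 -> F1&~F2 -> 1
  row 2 [0010]: F1=1 F2=1 -> F1&~F2 -> 0
  row 3 [0011]: F1=1 F2=0 -> F1&~F2 -> 1
  row 4 [0100]: F1=1 F2=1 -> F1&~F2 -> 0
  row 5 [0101]: F1=1 F2=0 -> F1&~F2 -> 1
  row 6 [0110]: F1=1 F2=1 -> F1&~F2 -> 0
  row 7 [0111]: F1=1 F2=0 -> F1&~F2 -> 1
  row 8 [1000]: F1=0 F2=0 -> F1&~F2 -> 0
  row 9 [1001]: F1=0 F2=1 -> F1&~F2 -> 0
  row 10 [1010]: F1=1 F2=0 -> F1&~F2 -> 1
  row 11 [1011]: F1=1 F2=1 -> F1&~F2 -> 0
  row 12 [1100]: F1=0 F2=0 -> F1&~F2 -> 0
  row 13 [1101]: F1=0 F2=1 -> F1&~F2 -> 0
  row 14 [1110]: F1=1 F2=0 -> F1&~F2 -> 1
  row 15 [1111]: F1=1 F2=1 -> F1&~F2 -> 0
Full result column, 4 rows per line (u,v fixed per line; w,z runs 00..11 left to right):
  rows 0-3 [u,v=00]: 0101  = hex 5
  rows 4-7 [u,v=01]: 0101  = hex 5
  rows 8-11 [u,v=10]: 0010  = hex 2
  rows 12-15 [u,v=11]: 0010  = hex 2
Counterexample vector (row 0 .. row 15) = 0101010100100010
Output column grouped in 4s = 0101 0101 0010 0010 = 0x5522
Convert to decimal digit by digit (value = value*16 + digit):
  5 -> 5
  5*16 + 5 = 85
  85*16 + 2 = 1362
  1362*16 + 2 = 21794
Decimal = 21794

21794


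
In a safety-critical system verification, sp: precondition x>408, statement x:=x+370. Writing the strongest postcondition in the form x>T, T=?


Formula: sp(P, x:=E) = exists old_x. (x = E[old_x/x]) AND P[old_x/x] (old_x is the value of x before the assignment; eliminate old_x by solving x = E[old_x/x] for old_x)
Step 1: Precondition P: x>408, i.e. old_x > 408
Step 2: Assignment gives x = old_x + 370, so old_x = x - 370
Step 3: Substitute into P: x - 370 > 408
Step 4: Simplify: x > 408+370 = 778

778


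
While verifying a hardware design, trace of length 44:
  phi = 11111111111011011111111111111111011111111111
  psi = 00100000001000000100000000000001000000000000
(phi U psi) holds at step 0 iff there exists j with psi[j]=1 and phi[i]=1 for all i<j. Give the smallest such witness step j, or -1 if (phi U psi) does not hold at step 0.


(phi U psi) at 0: need smallest j with psi[j]=1 and phi[i]=1 for all i in [0,j).
Scan from step 0:
  step 0: phi=1, psi=0 -> continue
  step 1: phi=1, psi=0 -> continue
  step 2: psi=1 and phi held for [0,2) -> witness found
Witness step = 2

2


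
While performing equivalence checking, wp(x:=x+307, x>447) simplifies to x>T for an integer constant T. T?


Formula: wp(x:=E, P) = P[E/x] (substitute E for x in postcondition)
Step 1: Postcondition: x>447
Step 2: Substitute x+307 for x: x+307>447
Step 3: Solve for x: x > 447-307 = 140

140


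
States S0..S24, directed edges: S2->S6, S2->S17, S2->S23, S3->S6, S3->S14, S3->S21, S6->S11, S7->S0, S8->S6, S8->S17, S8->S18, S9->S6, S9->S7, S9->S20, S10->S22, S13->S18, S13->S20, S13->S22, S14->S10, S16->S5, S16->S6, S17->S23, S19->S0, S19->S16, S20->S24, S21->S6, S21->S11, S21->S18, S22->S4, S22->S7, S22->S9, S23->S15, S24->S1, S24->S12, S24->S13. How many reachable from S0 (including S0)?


BFS from S0:
  layer 0: {S0}
Reachable set: {S0}
Count = 1

1


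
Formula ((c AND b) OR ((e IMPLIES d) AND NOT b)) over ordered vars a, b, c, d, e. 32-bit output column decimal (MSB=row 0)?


Formula: ((c AND b) OR ((e IMPLIES d) AND NOT b)) over a, b, c, d, e (32 rows)
Evaluate each row (bits = a,b,c,d,e, MSB first):
  row 0 [00000]: ((0 AND 0) OR ((0 IMPLIES 0) AND NOT 0)) -> 1
  row 1 [00001]: ((0 AND 0) OR ((1 IMPLIES 0) AND NOT 0)) -> 0
  row 2 [00010]: ((0 AND 0) OR ((0 IMPLIES 1) AND NOT 0)) -> 1
  row 3 [00011]: ((0 AND 0) OR ((1 IMPLIES 1) AND NOT 0)) -> 1
  row 4 [00100]: ((1 AND 0) OR ((0 IMPLIES 0) AND NOT 0)) -> 1
  row 5 [00101]: ((1 AND 0) OR ((1 IMPLIES 0) AND NOT 0)) -> 0
  row 6 [00110]: ((1 AND 0) OR ((0 IMPLIES 1) AND NOT 0)) -> 1
  row 7 [00111]: ((1 AND 0) OR ((1 IMPLIES 1) AND NOT 0)) -> 1
  row 8 [01000]: ((0 AND 1) OR ((0 IMPLIES 0) AND NOT 1)) -> 0
  row 9 [01001]: ((0 AND 1) OR ((1 IMPLIES 0) AND NOT 1)) -> 0
  row 10 [01010]: ((0 AND 1) OR ((0 IMPLIES 1) AND NOT 1)) -> 0
  row 11 [01011]: ((0 AND 1) OR ((1 IMPLIES 1) AND NOT 1)) -> 0
  row 12 [01100]: ((1 AND 1) OR ((0 IMPLIES 0) AND NOT 1)) -> 1
  row 13 [01101]: ((1 AND 1) OR ((1 IMPLIES 0) AND NOT 1)) -> 1
  row 14 [01110]: ((1 AND 1) OR ((0 IMPLIES 1) AND NOT 1)) -> 1
  row 15 [01111]: ((1 AND 1) OR ((1 IMPLIES 1) AND NOT 1)) -> 1
  row 16 [10000]: ((0 AND 0) OR ((0 IMPLIES 0) AND NOT 0)) -> 1
  row 17 [10001]: ((0 AND 0) OR ((1 IMPLIES 0) AND NOT 0)) -> 0
  row 18 [10010]: ((0 AND 0) OR ((0 IMPLIES 1) AND NOT 0)) -> 1
  row 19 [10011]: ((0 AND 0) OR ((1 IMPLIES 1) AND NOT 0)) -> 1
  row 20 [10100]: ((1 AND 0) OR ((0 IMPLIES 0) AND NOT 0)) -> 1
  row 21 [10101]: ((1 AND 0) OR ((1 IMPLIES 0) AND NOT 0)) -> 0
  row 22 [10110]: ((1 AND 0) OR ((0 IMPLIES 1) AND NOT 0)) -> 1
  row 23 [10111]: ((1 AND 0) OR ((1 IMPLIES 1) AND NOT 0)) -> 1
  row 24 [11000]: ((0 AND 1) OR ((0 IMPLIES 0) AND NOT 1)) -> 0
  row 25 [11001]: ((0 AND 1) OR ((1 IMPLIES 0) AND NOT 1)) -> 0
  row 26 [11010]: ((0 AND 1) OR ((0 IMPLIES 1) AND NOT 1)) -> 0
  row 27 [11011]: ((0 AND 1) OR ((1 IMPLIES 1) AND NOT 1)) -> 0
  row 28 [11100]: ((1 AND 1) OR ((0 IMPLIES 0) AND NOT 1)) -> 1
  row 29 [11101]: ((1 AND 1) OR ((1 IMPLIES 0) AND NOT 1)) -> 1
  row 30 [11110]: ((1 AND 1) OR ((0 IMPLIES 1) AND NOT 1)) -> 1
  row 31 [11111]: ((1 AND 1) OR ((1 IMPLIES 1) AND NOT 1)) -> 1
Full result column, 4 rows per line (a,b,c fixed per line; d,e runs 00..11 left to right):
  rows 0-3 [a,b,c=000]: 1011  = hex B
  rows 4-7 [a,b,c=001]: 1011  = hex B
  rows 8-11 [a,b,c=010]: 0000  = hex 0
  rows 12-15 [a,b,c=011]: 1111  = hex F
  rows 16-19 [a,b,c=100]: 1011  = hex B
  rows 20-23 [a,b,c=101]: 1011  = hex B
  rows 24-27 [a,b,c=110]: 0000  = hex 0
  rows 28-31 [a,b,c=111]: 1111  = hex F
Output column (row 0 .. row 31) = 10111011000011111011101100001111
Output column grouped in 4s = 1011 1011 0000 1111 1011 1011 0000 1111 = 0xBB0FBB0F
Convert to decimal digit by digit (value = value*16 + digit):
  B -> 11
  11*16 + 11 (B) = 187
  187*16 + 0 = 2992
  2992*16 + 15 (F) = 47887
  47887*16 + 11 (B) = 766203
  766203*16 + 11 (B) = 12259259
  12259259*16 + 0 = 196148144
  196148144*16 + 15 (F) = 3138370319
Decimal = 3138370319

3138370319


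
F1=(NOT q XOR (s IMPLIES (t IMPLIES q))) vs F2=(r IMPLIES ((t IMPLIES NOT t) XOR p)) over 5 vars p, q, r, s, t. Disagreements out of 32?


F1 = (NOT q XOR (s IMPLIES (t IMPLIES q)))
F2 = (r IMPLIES ((t IMPLIES NOT t) XOR p))
Evaluate both on each of 32 rows (bits = p,q,r,s,t):
  row 0 [00000]: F1=0 F2=1 (differ) -> 1
  row 1 [00001]: F1=0 F2=1 (differ) -> 1
  row 2 [00010]: F1=0 F2=1 (differ) -> 1
  row 3 [00011]: F1=1 F2=1 -> 0
  row 4 [00100]: F1=0 F2=1 (differ) -> 1
  row 5 [00101]: F1=0 F2=0 -> 0
  row 6 [00110]: F1=0 F2=1 (differ) -> 1
  row 7 [00111]: F1=1 F2=0 (differ) -> 1
  row 8 [01000]: F1=1 F2=1 -> 0
  row 9 [01001]: F1=1 F2=1 -> 0
  row 10 [01010]: F1=1 F2=1 -> 0
  row 11 [01011]: F1=1 F2=1 -> 0
  row 12 [01100]: F1=1 F2=1 -> 0
  row 13 [01101]: F1=1 F2=0 (differ) -> 1
  row 14 [01110]: F1=1 F2=1 -> 0
  row 15 [01111]: F1=1 F2=0 (differ) -> 1
  row 16 [10000]: F1=0 F2=1 (differ) -> 1
  row 17 [10001]: F1=0 F2=1 (differ) -> 1
  row 18 [10010]: F1=0 F2=1 (differ) -> 1
  row 19 [10011]: F1=1 F2=1 -> 0
  row 20 [10100]: F1=0 F2=0 -> 0
  row 21 [10101]: F1=0 F2=1 (differ) -> 1
  row 22 [10110]: F1=0 F2=0 -> 0
  row 23 [10111]: F1=1 F2=1 -> 0
  row 24 [11000]: F1=1 F2=1 -> 0
  row 25 [11001]: F1=1 F2=1 -> 0
  row 26 [11010]: F1=1 F2=1 -> 0
  row 27 [11011]: F1=1 F2=1 -> 0
  row 28 [11100]: F1=1 F2=0 (differ) -> 1
  row 29 [11101]: F1=1 F2=1 -> 0
  row 30 [11110]: F1=1 F2=0 (differ) -> 1
  row 31 [11111]: F1=1 F2=1 -> 0
Full result column, 8 rows per line (p,q fixed per line; r,s,t runs 000..111 left to right):
  rows 0-7 [p,q=00]: 11101011  (ones: 6)
  rows 8-15 [p,q=01]: 00000101  (ones: 2)
  rows 16-23 [p,q=10]: 11100100  (ones: 4)
  rows 24-31 [p,q=11]: 00001010  (ones: 2)
Disagreements = 6+2+4+2 = 14

14


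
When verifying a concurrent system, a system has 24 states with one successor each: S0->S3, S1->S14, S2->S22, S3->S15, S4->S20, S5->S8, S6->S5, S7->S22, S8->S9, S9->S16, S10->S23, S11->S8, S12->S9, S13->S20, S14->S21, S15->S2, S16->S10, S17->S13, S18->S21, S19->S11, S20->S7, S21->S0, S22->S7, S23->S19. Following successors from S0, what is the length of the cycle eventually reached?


Trace from S0 until a state repeats:
  S0 -> S3 -> S15 -> S2 -> S22 -> S7 -> S22
S22 first seen at step 4, revisited at step 6.
Cycle length = 6 - 4 = 2

2


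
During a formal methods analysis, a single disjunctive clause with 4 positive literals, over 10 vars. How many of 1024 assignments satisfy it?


Step 1: Total=2^10=1024
Step 2: Unsat when all 4 false: 2^6=64
Step 3: Sat=1024-64=960

960


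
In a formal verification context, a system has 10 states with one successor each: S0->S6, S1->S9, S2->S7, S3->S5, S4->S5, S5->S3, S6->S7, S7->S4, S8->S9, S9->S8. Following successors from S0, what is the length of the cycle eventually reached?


Trace from S0 until a state repeats:
  S0 -> S6 -> S7 -> S4 -> S5 -> S3 -> S5
S5 first seen at step 4, revisited at step 6.
Cycle length = 6 - 4 = 2

2


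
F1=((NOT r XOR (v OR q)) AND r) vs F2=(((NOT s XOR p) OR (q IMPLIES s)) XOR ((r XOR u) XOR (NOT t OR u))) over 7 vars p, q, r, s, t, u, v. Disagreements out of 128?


F1 = ((NOT r XOR (v OR q)) AND r)
F2 = (((NOT s XOR p) OR (q IMPLIES s)) XOR ((r XOR u) XOR (NOT t OR u)))
Evaluate both on each of 128 rows (bits = p,q,r,s,t,u,v):
  row 0 [0000000]: F1=0 F2=0 -> 0
  row 1 [0000001]: F1=0 F2=0 -> 0
  row 2 [0000010]: F1=0 F2=1 (differ) -> 1
  row 3 [0000011]: F1=0 F2=1 (differ) -> 1
  row 4 [0000100]: F1=0 F2=1 (differ) -> 1
  (every remaining row is evaluated the same way; all 128 results are listed next)
Full result column, 8 rows per line (p,q,r,s fixed per line; t,u,v runs 000..111 left to right):
  rows 0-7 [p,q,r,s=0000]: 00111111  (ones: 6)
  rows 8-15 [p,q,r,s=0001]: 00111111  (ones: 6)
  rows 16-23 [p,q,r,s=0010]: 10010101  (ones: 4)
  rows 24-31 [p,q,r,s=0011]: 10010101  (ones: 4)
  rows 32-39 [p,q,r,s=0100]: 00111111  (ones: 6)
  rows 40-47 [p,q,r,s=0101]: 00111111  (ones: 6)
  rows 48-55 [p,q,r,s=0110]: 00111111  (ones: 6)
  rows 56-63 [p,q,r,s=0111]: 00111111  (ones: 6)
  rows 64-71 [p,q,r,s=1000]: 00111111  (ones: 6)
  rows 72-79 [p,q,r,s=1001]: 00111111  (ones: 6)
  rows 80-87 [p,q,r,s=1010]: 10010101  (ones: 4)
  rows 88-95 [p,q,r,s=1011]: 10010101  (ones: 4)
  rows 96-103 [p,q,r,s=1100]: 11000000  (ones: 2)
  rows 104-111 [p,q,r,s=1101]: 00111111  (ones: 6)
  rows 112-119 [p,q,r,s=1110]: 11000000  (ones: 2)
  rows 120-127 [p,q,r,s=1111]: 00111111  (ones: 6)
Disagreements = 6+6+4+4+6+6+6+6+6+6+4+4+2+6+2+6 = 80

80


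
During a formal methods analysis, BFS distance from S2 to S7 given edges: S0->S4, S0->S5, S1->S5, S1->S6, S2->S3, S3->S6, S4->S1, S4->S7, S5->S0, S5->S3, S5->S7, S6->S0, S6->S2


BFS layer-by-layer from S2:
  dist 0: {S2}
  dist 1: {S3}
  dist 2: {S6}
  dist 3: {S0}
  dist 4: {S4, S5}
  dist 5: {S1, S7}
  -> S7 reached at distance 5
Shortest path length = 5

5


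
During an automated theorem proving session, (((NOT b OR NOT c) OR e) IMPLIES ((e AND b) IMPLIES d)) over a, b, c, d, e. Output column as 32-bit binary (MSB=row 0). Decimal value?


Formula: (((NOT b OR NOT c) OR e) IMPLIES ((e AND b) IMPLIES d)) over a, b, c, d, e (32 rows)
Evaluate each row (bits = a,b,c,d,e, MSB first):
  row 0 [00000]: (((NOT 0 OR NOT 0) OR 0) IMPLIES ((0 AND 0) IMPLIES 0)) -> 1
  row 1 [00001]: (((NOT 0 OR NOT 0) OR 1) IMPLIES ((1 AND 0) IMPLIES 0)) -> 1
  row 2 [00010]: (((NOT 0 OR NOT 0) OR 0) IMPLIES ((0 AND 0) IMPLIES 1)) -> 1
  row 3 [00011]: (((NOT 0 OR NOT 0) OR 1) IMPLIES ((1 AND 0) IMPLIES 1)) -> 1
  row 4 [00100]: (((NOT 0 OR NOT 1) OR 0) IMPLIES ((0 AND 0) IMPLIES 0)) -> 1
  row 5 [00101]: (((NOT 0 OR NOT 1) OR 1) IMPLIES ((1 AND 0) IMPLIES 0)) -> 1
  row 6 [00110]: (((NOT 0 OR NOT 1) OR 0) IMPLIES ((0 AND 0) IMPLIES 1)) -> 1
  row 7 [00111]: (((NOT 0 OR NOT 1) OR 1) IMPLIES ((1 AND 0) IMPLIES 1)) -> 1
  row 8 [01000]: (((NOT 1 OR NOT 0) OR 0) IMPLIES ((0 AND 1) IMPLIES 0)) -> 1
  row 9 [01001]: (((NOT 1 OR NOT 0) OR 1) IMPLIES ((1 AND 1) IMPLIES 0)) -> 0
  row 10 [01010]: (((NOT 1 OR NOT 0) OR 0) IMPLIES ((0 AND 1) IMPLIES 1)) -> 1
  row 11 [01011]: (((NOT 1 OR NOT 0) OR 1) IMPLIES ((1 AND 1) IMPLIES 1)) -> 1
  row 12 [01100]: (((NOT 1 OR NOT 1) OR 0) IMPLIES ((0 AND 1) IMPLIES 0)) -> 1
  row 13 [01101]: (((NOT 1 OR NOT 1) OR 1) IMPLIES ((1 AND 1) IMPLIES 0)) -> 0
  row 14 [01110]: (((NOT 1 OR NOT 1) OR 0) IMPLIES ((0 AND 1) IMPLIES 1)) -> 1
  row 15 [01111]: (((NOT 1 OR NOT 1) OR 1) IMPLIES ((1 AND 1) IMPLIES 1)) -> 1
  row 16 [10000]: (((NOT 0 OR NOT 0) OR 0) IMPLIES ((0 AND 0) IMPLIES 0)) -> 1
  row 17 [10001]: (((NOT 0 OR NOT 0) OR 1) IMPLIES ((1 AND 0) IMPLIES 0)) -> 1
  row 18 [10010]: (((NOT 0 OR NOT 0) OR 0) IMPLIES ((0 AND 0) IMPLIES 1)) -> 1
  row 19 [10011]: (((NOT 0 OR NOT 0) OR 1) IMPLIES ((1 AND 0) IMPLIES 1)) -> 1
  row 20 [10100]: (((NOT 0 OR NOT 1) OR 0) IMPLIES ((0 AND 0) IMPLIES 0)) -> 1
  row 21 [10101]: (((NOT 0 OR NOT 1) OR 1) IMPLIES ((1 AND 0) IMPLIES 0)) -> 1
  row 22 [10110]: (((NOT 0 OR NOT 1) OR 0) IMPLIES ((0 AND 0) IMPLIES 1)) -> 1
  row 23 [10111]: (((NOT 0 OR NOT 1) OR 1) IMPLIES ((1 AND 0) IMPLIES 1)) -> 1
  row 24 [11000]: (((NOT 1 OR NOT 0) OR 0) IMPLIES ((0 AND 1) IMPLIES 0)) -> 1
  row 25 [11001]: (((NOT 1 OR NOT 0) OR 1) IMPLIES ((1 AND 1) IMPLIES 0)) -> 0
  row 26 [11010]: (((NOT 1 OR NOT 0) OR 0) IMPLIES ((0 AND 1) IMPLIES 1)) -> 1
  row 27 [11011]: (((NOT 1 OR NOT 0) OR 1) IMPLIES ((1 AND 1) IMPLIES 1)) -> 1
  row 28 [11100]: (((NOT 1 OR NOT 1) OR 0) IMPLIES ((0 AND 1) IMPLIES 0)) -> 1
  row 29 [11101]: (((NOT 1 OR NOT 1) OR 1) IMPLIES ((1 AND 1) IMPLIES 0)) -> 0
  row 30 [11110]: (((NOT 1 OR NOT 1) OR 0) IMPLIES ((0 AND 1) IMPLIES 1)) -> 1
  row 31 [11111]: (((NOT 1 OR NOT 1) OR 1) IMPLIES ((1 AND 1) IMPLIES 1)) -> 1
Full result column, 4 rows per line (a,b,c fixed per line; d,e runs 00..11 left to right):
  rows 0-3 [a,b,c=000]: 1111  = hex F
  rows 4-7 [a,b,c=001]: 1111  = hex F
  rows 8-11 [a,b,c=010]: 1011  = hex B
  rows 12-15 [a,b,c=011]: 1011  = hex B
  rows 16-19 [a,b,c=100]: 1111  = hex F
  rows 20-23 [a,b,c=101]: 1111  = hex F
  rows 24-27 [a,b,c=110]: 1011  = hex B
  rows 28-31 [a,b,c=111]: 1011  = hex B
Output column (row 0 .. row 31) = 11111111101110111111111110111011
Output column grouped in 4s = 1111 1111 1011 1011 1111 1111 1011 1011 = 0xFFBBFFBB
Convert to decimal digit by digit (value = value*16 + digit):
  F -> 15
  15*16 + 15 (F) = 255
  255*16 + 11 (B) = 4091
  4091*16 + 11 (B) = 65467
  65467*16 + 15 (F) = 1047487
  1047487*16 + 15 (F) = 16759807
  16759807*16 + 11 (B) = 268156923
  268156923*16 + 11 (B) = 4290510779
Decimal = 4290510779

4290510779


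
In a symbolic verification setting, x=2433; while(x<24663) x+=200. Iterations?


Step 1: x goes from 2433 toward 24663 by 200; the body runs while x<24663, so iterations = ceil((bound-start)/step)
Step 2: Distance=22230
Step 3: ceil(22230/200)=112

112


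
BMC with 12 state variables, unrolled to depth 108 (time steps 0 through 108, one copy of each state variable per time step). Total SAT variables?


BMC unrolls to depth k, creating one copy of each state var for steps 0..k.
Step count = 108 + 1 = 109 (steps 0 through 108)
Vars per step = 12
Total = 12 * 109 = 1308

1308


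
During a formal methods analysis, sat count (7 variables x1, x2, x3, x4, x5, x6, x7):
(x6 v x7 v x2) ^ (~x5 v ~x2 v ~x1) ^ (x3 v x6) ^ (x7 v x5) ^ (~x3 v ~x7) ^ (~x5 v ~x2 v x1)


CNF with 6 clauses over 7 vars (128 assignments).
An assignment satisfies CNF iff every clause has >=1 true literal.
Check each row (bits = x1,x2,x3,x4,x5,x6,x7; clause T/F shown):
  row 0 [0000000]: clauses=FTFFTT -> 0
  row 1 [0000001]: clauses=TTFTTT -> 0
  row 2 [0000010]: clauses=TTTFTT -> 0
  row 3 [0000011]: clauses=TTTTTT -> 1
  row 4 [0000100]: clauses=FTFTTT -> 0
  (every remaining row is evaluated the same way; all 128 results are listed next)
Full result column, 8 rows per line (x1,x2,x3,x4 fixed per line; x5,x6,x7 runs 000..111 left to right):
  rows 0-7 [x1,x2,x3,x4=0000]: 00010011  (ones: 3)
  rows 8-15 [x1,x2,x3,x4=0001]: 00010011  (ones: 3)
  rows 16-23 [x1,x2,x3,x4=0010]: 00000010  (ones: 1)
  rows 24-31 [x1,x2,x3,x4=0011]: 00000010  (ones: 1)
  rows 32-39 [x1,x2,x3,x4=0100]: 00010000  (ones: 1)
  rows 40-47 [x1,x2,x3,x4=0101]: 00010000  (ones: 1)
  rows 48-55 [x1,x2,x3,x4=0110]: 00000000  (ones: 0)
  rows 56-63 [x1,x2,x3,x4=0111]: 00000000  (ones: 0)
  rows 64-71 [x1,x2,x3,x4=1000]: 00010011  (ones: 3)
  rows 72-79 [x1,x2,x3,x4=1001]: 00010011  (ones: 3)
  rows 80-87 [x1,x2,x3,x4=1010]: 00000010  (ones: 1)
  rows 88-95 [x1,x2,x3,x4=1011]: 00000010  (ones: 1)
  rows 96-103 [x1,x2,x3,x4=1100]: 00010000  (ones: 1)
  rows 104-111 [x1,x2,x3,x4=1101]: 00010000  (ones: 1)
  rows 112-119 [x1,x2,x3,x4=1110]: 00000000  (ones: 0)
  rows 120-127 [x1,x2,x3,x4=1111]: 00000000  (ones: 0)
Satisfying assignments = 3+3+1+1+1+1+0+0+3+3+1+1+1+1+0+0 = 20

20


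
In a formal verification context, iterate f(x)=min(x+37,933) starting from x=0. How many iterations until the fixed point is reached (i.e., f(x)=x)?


Step 1: x=0, cap=933, increment=37
Step 2: x grows by 37 each step until capped at 933; fixed point is x=933
Step 3: iterations = ceil(933/37) = 26

26


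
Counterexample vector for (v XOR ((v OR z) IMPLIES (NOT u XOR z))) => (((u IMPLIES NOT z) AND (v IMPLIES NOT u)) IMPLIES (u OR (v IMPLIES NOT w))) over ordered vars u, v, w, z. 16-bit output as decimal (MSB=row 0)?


F1 = (v XOR ((v OR z) IMPLIES (NOT u XOR z)))
F2 = (((u IMPLIES NOT z) AND (v IMPLIES NOT u)) IMPLIES (u OR (v IMPLIES NOT w)))
Counterexample to F1=>F2 is where F1=1 and F2=0.
Evaluate each row (bits = u,v,w,z, MSB first):
  row 0 [0000]: F1=1 F2=1 -> F1&~F2 -> 0
  row 1 [0001]: F1=0 F2=1 -> F1&~F2 -> 0
  row 2 [0010]: F1=1 F2=1 -> F1&~F2 -> 0
  row 3 [0011]: F1=0 F2=1 -> F1&~F2 -> 0
  row 4 [0100]: F1=0 F2=1 -> F1&~F2 -> 0
  row 5 [0101]: F1=1 F2=1 -> F1&~F2 -> 0
  row 6 [0110]: F1=0 F2=0 -> F1&~F2 -> 0
  row 7 [0111]: F1=1 F2=0 -> F1&~F2 -> 1
  row 8 [1000]: F1=1 F2=1 -> F1&~F2 -> 0
  row 9 [1001]: F1=1 F2=1 -> F1&~F2 -> 0
  row 10 [1010]: F1=1 F2=1 -> F1&~F2 -> 0
  row 11 [1011]: F1=1 F2=1 -> F1&~F2 -> 0
  row 12 [1100]: F1=1 F2=1 -> F1&~F2 -> 0
  row 13 [1101]: F1=0 F2=1 -> F1&~F2 -> 0
  row 14 [1110]: F1=1 F2=1 -> F1&~F2 -> 0
  row 15 [1111]: F1=0 F2=1 -> F1&~F2 -> 0
Full result column, 4 rows per line (u,v fixed per line; w,z runs 00..11 left to right):
  rows 0-3 [u,v=00]: 0000  = hex 0
  rows 4-7 [u,v=01]: 0001  = hex 1
  rows 8-11 [u,v=10]: 0000  = hex 0
  rows 12-15 [u,v=11]: 0000  = hex 0
Counterexample vector (row 0 .. row 15) = 0000000100000000
Output column grouped in 4s = 0000 0001 0000 0000 = 0x0100
Convert to decimal digit by digit (value = value*16 + digit):
  0 -> 0
  0*16 + 1 = 1
  1*16 + 0 = 16
  16*16 + 0 = 256
Decimal = 256

256


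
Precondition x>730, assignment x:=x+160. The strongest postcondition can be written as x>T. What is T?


Formula: sp(P, x:=E) = exists old_x. (x = E[old_x/x]) AND P[old_x/x] (old_x is the value of x before the assignment; eliminate old_x by solving x = E[old_x/x] for old_x)
Step 1: Precondition P: x>730, i.e. old_x > 730
Step 2: Assignment gives x = old_x + 160, so old_x = x - 160
Step 3: Substitute into P: x - 160 > 730
Step 4: Simplify: x > 730+160 = 890

890


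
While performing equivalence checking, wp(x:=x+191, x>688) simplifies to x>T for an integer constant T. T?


Formula: wp(x:=E, P) = P[E/x] (substitute E for x in postcondition)
Step 1: Postcondition: x>688
Step 2: Substitute x+191 for x: x+191>688
Step 3: Solve for x: x > 688-191 = 497

497


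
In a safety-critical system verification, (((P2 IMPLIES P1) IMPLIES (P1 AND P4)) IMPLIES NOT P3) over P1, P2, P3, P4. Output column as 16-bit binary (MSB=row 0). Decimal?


Formula: (((P2 IMPLIES P1) IMPLIES (P1 AND P4)) IMPLIES NOT P3) over P1, P2, P3, P4 (16 rows)
Evaluate each row (bits = P1,P2,P3,P4, MSB first):
  row 0 [0000]: (((0 IMPLIES 0) IMPLIES (0 AND 0)) IMPLIES NOT 0) -> 1
  row 1 [0001]: (((0 IMPLIES 0) IMPLIES (0 AND 1)) IMPLIES NOT 0) -> 1
  row 2 [0010]: (((0 IMPLIES 0) IMPLIES (0 AND 0)) IMPLIES NOT 1) -> 1
  row 3 [0011]: (((0 IMPLIES 0) IMPLIES (0 AND 1)) IMPLIES NOT 1) -> 1
  row 4 [0100]: (((1 IMPLIES 0) IMPLIES (0 AND 0)) IMPLIES NOT 0) -> 1
  row 5 [0101]: (((1 IMPLIES 0) IMPLIES (0 AND 1)) IMPLIES NOT 0) -> 1
  row 6 [0110]: (((1 IMPLIES 0) IMPLIES (0 AND 0)) IMPLIES NOT 1) -> 0
  row 7 [0111]: (((1 IMPLIES 0) IMPLIES (0 AND 1)) IMPLIES NOT 1) -> 0
  row 8 [1000]: (((0 IMPLIES 1) IMPLIES (1 AND 0)) IMPLIES NOT 0) -> 1
  row 9 [1001]: (((0 IMPLIES 1) IMPLIES (1 AND 1)) IMPLIES NOT 0) -> 1
  row 10 [1010]: (((0 IMPLIES 1) IMPLIES (1 AND 0)) IMPLIES NOT 1) -> 1
  row 11 [1011]: (((0 IMPLIES 1) IMPLIES (1 AND 1)) IMPLIES NOT 1) -> 0
  row 12 [1100]: (((1 IMPLIES 1) IMPLIES (1 AND 0)) IMPLIES NOT 0) -> 1
  row 13 [1101]: (((1 IMPLIES 1) IMPLIES (1 AND 1)) IMPLIES NOT 0) -> 1
  row 14 [1110]: (((1 IMPLIES 1) IMPLIES (1 AND 0)) IMPLIES NOT 1) -> 1
  row 15 [1111]: (((1 IMPLIES 1) IMPLIES (1 AND 1)) IMPLIES NOT 1) -> 0
Full result column, 4 rows per line (P1,P2 fixed per line; P3,P4 runs 00..11 left to right):
  rows 0-3 [P1,P2=00]: 1111  = hex F
  rows 4-7 [P1,P2=01]: 1100  = hex C
  rows 8-11 [P1,P2=10]: 1110  = hex E
  rows 12-15 [P1,P2=11]: 1110  = hex E
Output column (row 0 .. row 15) = 1111110011101110
Output column grouped in 4s = 1111 1100 1110 1110 = 0xFCEE
Convert to decimal digit by digit (value = value*16 + digit):
  F -> 15
  15*16 + 12 (C) = 252
  252*16 + 14 (E) = 4046
  4046*16 + 14 (E) = 64750
Decimal = 64750

64750


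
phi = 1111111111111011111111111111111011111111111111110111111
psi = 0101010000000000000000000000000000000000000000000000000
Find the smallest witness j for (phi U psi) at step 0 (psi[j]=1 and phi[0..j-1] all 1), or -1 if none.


(phi U psi) at 0: need smallest j with psi[j]=1 and phi[i]=1 for all i in [0,j).
Scan from step 0:
  step 0: phi=1, psi=0 -> continue
  step 1: psi=1 and phi held for [0,1) -> witness found
Witness step = 1

1


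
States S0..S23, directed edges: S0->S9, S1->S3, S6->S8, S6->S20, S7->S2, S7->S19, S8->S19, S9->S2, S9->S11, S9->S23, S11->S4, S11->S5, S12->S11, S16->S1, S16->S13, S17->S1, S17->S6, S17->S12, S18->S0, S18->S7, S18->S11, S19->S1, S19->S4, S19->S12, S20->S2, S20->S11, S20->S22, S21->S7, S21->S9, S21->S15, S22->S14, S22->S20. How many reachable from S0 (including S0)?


BFS from S0:
  layer 0: {S0}
  layer 1: {S9}
  layer 2: {S2, S11, S23}
  layer 3: {S4, S5}
Reachable set: {S0, S2, S4, S5, S9, S11, S23}
Count = 7

7


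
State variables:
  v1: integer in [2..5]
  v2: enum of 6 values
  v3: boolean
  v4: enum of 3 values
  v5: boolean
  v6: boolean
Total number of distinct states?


State space = product of domain sizes of all variables.
Domain sizes:
  v1 (integer in [2..5]): 4
  v2 (enum of 6 values): 6
  v3 (boolean): 2
  v4 (enum of 3 values): 3
  v5 (boolean): 2
  v6 (boolean): 2
Product = 4 * 6 * 2 * 3 * 2 * 2 = 576

576


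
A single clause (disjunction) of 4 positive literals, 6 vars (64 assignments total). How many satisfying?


Step 1: Total=2^6=64
Step 2: Unsat when all 4 false: 2^2=4
Step 3: Sat=64-4=60

60


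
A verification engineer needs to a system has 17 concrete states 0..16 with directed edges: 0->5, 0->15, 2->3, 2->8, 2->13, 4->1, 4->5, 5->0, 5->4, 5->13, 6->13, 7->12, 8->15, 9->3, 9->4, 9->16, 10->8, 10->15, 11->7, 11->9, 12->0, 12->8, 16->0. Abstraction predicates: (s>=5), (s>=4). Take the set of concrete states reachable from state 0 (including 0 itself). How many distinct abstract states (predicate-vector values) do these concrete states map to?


BFS from 0:
Concrete reachable: {0, 1, 4, 5, 13, 15}
Abstract via predicates (s>=5), (s>=4):
  (0,0) <- {0, 1}
  (0,1) <- {4}
  (1,1) <- {5, 13, 15}
Distinct abstract states = 3

3


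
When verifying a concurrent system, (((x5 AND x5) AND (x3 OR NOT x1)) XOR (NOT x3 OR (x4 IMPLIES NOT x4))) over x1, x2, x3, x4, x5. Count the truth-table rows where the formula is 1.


Formula: (((x5 AND x5) AND (x3 OR NOT x1)) XOR (NOT x3 OR (x4 IMPLIES NOT x4))) over 5 vars (32 rows)
Evaluate each row (x1, x2, x3, x4, x5 as bits, MSB first):
  row 0 [00000]: (((0 AND 0) AND (0 OR NOT 0)) XOR (NOT 0 OR (0 IMPLIES NOT 0))) -> 1
  row 1 [00001]: (((1 AND 1) AND (0 OR NOT 0)) XOR (NOT 0 OR (0 IMPLIES NOT 0))) -> 0
  row 2 [00010]: (((0 AND 0) AND (0 OR NOT 0)) XOR (NOT 0 OR (1 IMPLIES NOT 1))) -> 1
  row 3 [00011]: (((1 AND 1) AND (0 OR NOT 0)) XOR (NOT 0 OR (1 IMPLIES NOT 1))) -> 0
  row 4 [00100]: (((0 AND 0) AND (1 OR NOT 0)) XOR (NOT 1 OR (0 IMPLIES NOT 0))) -> 1
  row 5 [00101]: (((1 AND 1) AND (1 OR NOT 0)) XOR (NOT 1 OR (0 IMPLIES NOT 0))) -> 0
  row 6 [00110]: (((0 AND 0) AND (1 OR NOT 0)) XOR (NOT 1 OR (1 IMPLIES NOT 1))) -> 0
  row 7 [00111]: (((1 AND 1) AND (1 OR NOT 0)) XOR (NOT 1 OR (1 IMPLIES NOT 1))) -> 1
  row 8 [01000]: (((0 AND 0) AND (0 OR NOT 0)) XOR (NOT 0 OR (0 IMPLIES NOT 0))) -> 1
  row 9 [01001]: (((1 AND 1) AND (0 OR NOT 0)) XOR (NOT 0 OR (0 IMPLIES NOT 0))) -> 0
  row 10 [01010]: (((0 AND 0) AND (0 OR NOT 0)) XOR (NOT 0 OR (1 IMPLIES NOT 1))) -> 1
  row 11 [01011]: (((1 AND 1) AND (0 OR NOT 0)) XOR (NOT 0 OR (1 IMPLIES NOT 1))) -> 0
  row 12 [01100]: (((0 AND 0) AND (1 OR NOT 0)) XOR (NOT 1 OR (0 IMPLIES NOT 0))) -> 1
  row 13 [01101]: (((1 AND 1) AND (1 OR NOT 0)) XOR (NOT 1 OR (0 IMPLIES NOT 0))) -> 0
  row 14 [01110]: (((0 AND 0) AND (1 OR NOT 0)) XOR (NOT 1 OR (1 IMPLIES NOT 1))) -> 0
  row 15 [01111]: (((1 AND 1) AND (1 OR NOT 0)) XOR (NOT 1 OR (1 IMPLIES NOT 1))) -> 1
  row 16 [10000]: (((0 AND 0) AND (0 OR NOT 1)) XOR (NOT 0 OR (0 IMPLIES NOT 0))) -> 1
  row 17 [10001]: (((1 AND 1) AND (0 OR NOT 1)) XOR (NOT 0 OR (0 IMPLIES NOT 0))) -> 1
  row 18 [10010]: (((0 AND 0) AND (0 OR NOT 1)) XOR (NOT 0 OR (1 IMPLIES NOT 1))) -> 1
  row 19 [10011]: (((1 AND 1) AND (0 OR NOT 1)) XOR (NOT 0 OR (1 IMPLIES NOT 1))) -> 1
  row 20 [10100]: (((0 AND 0) AND (1 OR NOT 1)) XOR (NOT 1 OR (0 IMPLIES NOT 0))) -> 1
  row 21 [10101]: (((1 AND 1) AND (1 OR NOT 1)) XOR (NOT 1 OR (0 IMPLIES NOT 0))) -> 0
  row 22 [10110]: (((0 AND 0) AND (1 OR NOT 1)) XOR (NOT 1 OR (1 IMPLIES NOT 1))) -> 0
  row 23 [10111]: (((1 AND 1) AND (1 OR NOT 1)) XOR (NOT 1 OR (1 IMPLIES NOT 1))) -> 1
  row 24 [11000]: (((0 AND 0) AND (0 OR NOT 1)) XOR (NOT 0 OR (0 IMPLIES NOT 0))) -> 1
  row 25 [11001]: (((1 AND 1) AND (0 OR NOT 1)) XOR (NOT 0 OR (0 IMPLIES NOT 0))) -> 1
  row 26 [11010]: (((0 AND 0) AND (0 OR NOT 1)) XOR (NOT 0 OR (1 IMPLIES NOT 1))) -> 1
  row 27 [11011]: (((1 AND 1) AND (0 OR NOT 1)) XOR (NOT 0 OR (1 IMPLIES NOT 1))) -> 1
  row 28 [11100]: (((0 AND 0) AND (1 OR NOT 1)) XOR (NOT 1 OR (0 IMPLIES NOT 0))) -> 1
  row 29 [11101]: (((1 AND 1) AND (1 OR NOT 1)) XOR (NOT 1 OR (0 IMPLIES NOT 0))) -> 0
  row 30 [11110]: (((0 AND 0) AND (1 OR NOT 1)) XOR (NOT 1 OR (1 IMPLIES NOT 1))) -> 0
  row 31 [11111]: (((1 AND 1) AND (1 OR NOT 1)) XOR (NOT 1 OR (1 IMPLIES NOT 1))) -> 1
Full result column, 8 rows per line (x1,x2 fixed per line; x3,x4,x5 runs 000..111 left to right):
  rows 0-7 [x1,x2=00]: 10101001  (ones: 4)
  rows 8-15 [x1,x2=01]: 10101001  (ones: 4)
  rows 16-23 [x1,x2=10]: 11111001  (ones: 6)
  rows 24-31 [x1,x2=11]: 11111001  (ones: 6)
Count of 1-rows = 4+4+6+6 = 20

20


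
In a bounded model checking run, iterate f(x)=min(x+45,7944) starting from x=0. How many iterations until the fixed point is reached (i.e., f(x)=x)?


Step 1: x=0, cap=7944, increment=45
Step 2: x grows by 45 each step until capped at 7944; fixed point is x=7944
Step 3: iterations = ceil(7944/45) = 177

177


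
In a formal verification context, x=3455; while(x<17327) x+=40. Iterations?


Step 1: x goes from 3455 toward 17327 by 40; the body runs while x<17327, so iterations = ceil((bound-start)/step)
Step 2: Distance=13872
Step 3: ceil(13872/40)=347

347


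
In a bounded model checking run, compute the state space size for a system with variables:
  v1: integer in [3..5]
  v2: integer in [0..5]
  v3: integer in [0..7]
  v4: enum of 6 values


State space = product of domain sizes of all variables.
Domain sizes:
  v1 (integer in [3..5]): 3
  v2 (integer in [0..5]): 6
  v3 (integer in [0..7]): 8
  v4 (enum of 6 values): 6
Product = 3 * 6 * 8 * 6 = 864

864


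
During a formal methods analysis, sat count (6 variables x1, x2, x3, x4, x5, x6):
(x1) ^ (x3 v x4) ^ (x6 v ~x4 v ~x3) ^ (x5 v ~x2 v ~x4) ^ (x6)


CNF with 5 clauses over 6 vars (64 assignments).
An assignment satisfies CNF iff every clause has >=1 true literal.
Check each row (bits = x1,x2,x3,x4,x5,x6; clause T/F shown):
  row 0 [000000]: clauses=FFTTF -> 0
  row 1 [000001]: clauses=FFTTT -> 0
  row 2 [000010]: clauses=FFTTF -> 0
  row 3 [000011]: clauses=FFTTT -> 0
  row 4 [000100]: clauses=FTTTF -> 0
  (every remaining row is evaluated the same way; all 64 results are listed next)
Full result column, 8 rows per line (x1,x2,x3 fixed per line; x4,x5,x6 runs 000..111 left to right):
  rows 0-7 [x1,x2,x3=000]: 00000000  (ones: 0)
  rows 8-15 [x1,x2,x3=001]: 00000000  (ones: 0)
  rows 16-23 [x1,x2,x3=010]: 00000000  (ones: 0)
  rows 24-31 [x1,x2,x3=011]: 00000000  (ones: 0)
  rows 32-39 [x1,x2,x3=100]: 00000101  (ones: 2)
  rows 40-47 [x1,x2,x3=101]: 01010101  (ones: 4)
  rows 48-55 [x1,x2,x3=110]: 00000001  (ones: 1)
  rows 56-63 [x1,x2,x3=111]: 01010001  (ones: 3)
Satisfying assignments = 0+0+0+0+2+4+1+3 = 10

10


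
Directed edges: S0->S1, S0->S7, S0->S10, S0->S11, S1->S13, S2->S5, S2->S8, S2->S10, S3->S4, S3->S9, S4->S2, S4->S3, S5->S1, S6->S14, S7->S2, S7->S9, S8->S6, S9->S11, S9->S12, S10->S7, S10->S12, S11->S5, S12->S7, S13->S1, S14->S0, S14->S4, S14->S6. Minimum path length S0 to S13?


BFS layer-by-layer from S0:
  dist 0: {S0}
  dist 1: {S1, S7, S10, S11}
  dist 2: {S2, S5, S9, S12, S13}
  -> S13 reached at distance 2
Shortest path length = 2

2


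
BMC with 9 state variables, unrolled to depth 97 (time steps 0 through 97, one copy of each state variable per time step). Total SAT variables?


BMC unrolls to depth k, creating one copy of each state var for steps 0..k.
Step count = 97 + 1 = 98 (steps 0 through 97)
Vars per step = 9
Total = 9 * 98 = 882

882


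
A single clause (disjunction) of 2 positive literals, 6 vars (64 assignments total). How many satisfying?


Step 1: Total=2^6=64
Step 2: Unsat when all 2 false: 2^4=16
Step 3: Sat=64-16=48

48


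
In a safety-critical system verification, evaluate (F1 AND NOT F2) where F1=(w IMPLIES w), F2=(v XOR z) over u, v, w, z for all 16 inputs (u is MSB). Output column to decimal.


F1 = (w IMPLIES w)
F2 = (v XOR z)
Counterexample to F1=>F2 is where F1=1 and F2=0.
Evaluate each row (bits = u,v,w,z, MSB first):
  row 0 [0000]: F1=1 F2=0 -> F1&~F2 -> 1
  row 1 [0001]: F1=1 F2=1 -> F1&~F2 -> 0
  row 2 [0010]: F1=1 F2=0 -> F1&~F2 -> 1
  row 3 [0011]: F1=1 F2=1 -> F1&~F2 -> 0
  row 4 [0100]: F1=1 F2=1 -> F1&~F2 -> 0
  row 5 [0101]: F1=1 F2=0 -> F1&~F2 -> 1
  row 6 [0110]: F1=1 F2=1 -> F1&~F2 -> 0
  row 7 [0111]: F1=1 F2=0 -> F1&~F2 -> 1
  row 8 [1000]: F1=1 F2=0 -> F1&~F2 -> 1
  row 9 [1001]: F1=1 F2=1 -> F1&~F2 -> 0
  row 10 [1010]: F1=1 F2=0 -> F1&~F2 -> 1
  row 11 [1011]: F1=1 F2=1 -> F1&~F2 -> 0
  row 12 [1100]: F1=1 F2=1 -> F1&~F2 -> 0
  row 13 [1101]: F1=1 F2=0 -> F1&~F2 -> 1
  row 14 [1110]: F1=1 F2=1 -> F1&~F2 -> 0
  row 15 [1111]: F1=1 F2=0 -> F1&~F2 -> 1
Full result column, 4 rows per line (u,v fixed per line; w,z runs 00..11 left to right):
  rows 0-3 [u,v=00]: 1010  = hex A
  rows 4-7 [u,v=01]: 0101  = hex 5
  rows 8-11 [u,v=10]: 1010  = hex A
  rows 12-15 [u,v=11]: 0101  = hex 5
Counterexample vector (row 0 .. row 15) = 1010010110100101
Output column grouped in 4s = 1010 0101 1010 0101 = 0xA5A5
Convert to decimal digit by digit (value = value*16 + digit):
  A -> 10
  10*16 + 5 = 165
  165*16 + 10 (A) = 2650
  2650*16 + 5 = 42405
Decimal = 42405

42405


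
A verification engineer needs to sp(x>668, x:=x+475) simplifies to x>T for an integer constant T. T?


Formula: sp(P, x:=E) = exists old_x. (x = E[old_x/x]) AND P[old_x/x] (old_x is the value of x before the assignment; eliminate old_x by solving x = E[old_x/x] for old_x)
Step 1: Precondition P: x>668, i.e. old_x > 668
Step 2: Assignment gives x = old_x + 475, so old_x = x - 475
Step 3: Substitute into P: x - 475 > 668
Step 4: Simplify: x > 668+475 = 1143

1143
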